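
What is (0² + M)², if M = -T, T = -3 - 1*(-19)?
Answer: 256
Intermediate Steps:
T = 16 (T = -3 + 19 = 16)
M = -16 (M = -1*16 = -16)
(0² + M)² = (0² - 16)² = (0 - 16)² = (-16)² = 256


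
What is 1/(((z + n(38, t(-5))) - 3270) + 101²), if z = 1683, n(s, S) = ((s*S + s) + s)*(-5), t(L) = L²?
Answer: 1/3484 ≈ 0.00028703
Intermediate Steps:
n(s, S) = -10*s - 5*S*s (n(s, S) = ((S*s + s) + s)*(-5) = ((s + S*s) + s)*(-5) = (2*s + S*s)*(-5) = -10*s - 5*S*s)
1/(((z + n(38, t(-5))) - 3270) + 101²) = 1/(((1683 - 5*38*(2 + (-5)²)) - 3270) + 101²) = 1/(((1683 - 5*38*(2 + 25)) - 3270) + 10201) = 1/(((1683 - 5*38*27) - 3270) + 10201) = 1/(((1683 - 5130) - 3270) + 10201) = 1/((-3447 - 3270) + 10201) = 1/(-6717 + 10201) = 1/3484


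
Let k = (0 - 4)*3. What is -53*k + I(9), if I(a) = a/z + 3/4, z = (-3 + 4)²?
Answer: 2583/4 ≈ 645.75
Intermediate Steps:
z = 1 (z = 1² = 1)
I(a) = ¾ + a (I(a) = a/1 + 3/4 = a*1 + 3*(¼) = a + ¾ = ¾ + a)
k = -12 (k = -4*3 = -12)
-53*k + I(9) = -53*(-12) + (¾ + 9) = 636 + 39/4 = 2583/4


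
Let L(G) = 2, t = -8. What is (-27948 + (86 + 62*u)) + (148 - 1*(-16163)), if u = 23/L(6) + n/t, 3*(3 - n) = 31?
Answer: -64687/6 ≈ -10781.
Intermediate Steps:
n = -22/3 (n = 3 - 1/3*31 = 3 - 31/3 = -22/3 ≈ -7.3333)
u = 149/12 (u = 23/2 - 22/3/(-8) = 23*(1/2) - 22/3*(-1/8) = 23/2 + 11/12 = 149/12 ≈ 12.417)
(-27948 + (86 + 62*u)) + (148 - 1*(-16163)) = (-27948 + (86 + 62*(149/12))) + (148 - 1*(-16163)) = (-27948 + (86 + 4619/6)) + (148 + 16163) = (-27948 + 5135/6) + 16311 = -162553/6 + 16311 = -64687/6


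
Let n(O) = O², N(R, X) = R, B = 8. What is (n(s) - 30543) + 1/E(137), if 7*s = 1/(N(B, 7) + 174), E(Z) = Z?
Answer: -6791582983503/222361412 ≈ -30543.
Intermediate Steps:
s = 1/1274 (s = 1/(7*(8 + 174)) = (⅐)/182 = (⅐)*(1/182) = 1/1274 ≈ 0.00078493)
(n(s) - 30543) + 1/E(137) = ((1/1274)² - 30543) + 1/137 = (1/1623076 - 30543) + 1/137 = -49573610267/1623076 + 1/137 = -6791582983503/222361412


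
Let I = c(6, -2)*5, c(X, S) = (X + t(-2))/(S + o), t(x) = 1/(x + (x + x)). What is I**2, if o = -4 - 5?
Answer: 30625/4356 ≈ 7.0305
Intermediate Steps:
t(x) = 1/(3*x) (t(x) = 1/(x + 2*x) = 1/(3*x))
o = -9
c(X, S) = (-1/6 + X)/(-9 + S) (c(X, S) = (X + (1/3)/(-2))/(S - 9) = (X + (1/3)*(-1/2))/(-9 + S) = (X - 1/6)/(-9 + S) = (-1/6 + X)/(-9 + S))
I = -175/66 (I = ((-1/6 + 6)/(-9 - 2))*5 = ((35/6)/(-11))*5 = -1/11*35/6*5 = -35/66*5 = -175/66 ≈ -2.6515)
I**2 = (-175/66)**2 = 30625/4356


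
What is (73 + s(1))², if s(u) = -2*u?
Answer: 5041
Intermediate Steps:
(73 + s(1))² = (73 - 2*1)² = (73 - 2)² = 71² = 5041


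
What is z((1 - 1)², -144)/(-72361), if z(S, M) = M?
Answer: 144/72361 ≈ 0.0019900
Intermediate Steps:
z((1 - 1)², -144)/(-72361) = -144/(-72361) = -144*(-1/72361) = 144/72361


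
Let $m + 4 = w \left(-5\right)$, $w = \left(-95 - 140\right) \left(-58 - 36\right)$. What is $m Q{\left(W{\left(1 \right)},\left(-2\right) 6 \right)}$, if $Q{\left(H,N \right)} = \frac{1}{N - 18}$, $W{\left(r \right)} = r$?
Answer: $\frac{18409}{5} \approx 3681.8$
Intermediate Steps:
$w = 22090$ ($w = \left(-235\right) \left(-94\right) = 22090$)
$m = -110454$ ($m = -4 + 22090 \left(-5\right) = -4 - 110450 = -110454$)
$Q{\left(H,N \right)} = \frac{1}{-18 + N}$
$m Q{\left(W{\left(1 \right)},\left(-2\right) 6 \right)} = - \frac{110454}{-18 - 12} = - \frac{110454}{-30} = \left(-110454\right) \left(- \frac{1}{30}\right) = \frac{18409}{5}$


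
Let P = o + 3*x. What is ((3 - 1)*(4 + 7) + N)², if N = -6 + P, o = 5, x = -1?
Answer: 324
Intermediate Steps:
P = 2 (P = 5 + 3*(-1) = 5 - 3 = 2)
N = -4 (N = -6 + 2 = -4)
((3 - 1)*(4 + 7) + N)² = ((3 - 1)*(4 + 7) - 4)² = (2*11 - 4)² = (22 - 4)² = 18² = 324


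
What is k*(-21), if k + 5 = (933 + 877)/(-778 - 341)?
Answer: 51835/373 ≈ 138.97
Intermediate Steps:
k = -7405/1119 (k = -5 + (933 + 877)/(-778 - 341) = -5 + 1810/(-1119) = -5 + 1810*(-1/1119) = -5 - 1810/1119 = -7405/1119 ≈ -6.6175)
k*(-21) = -7405/1119*(-21) = 51835/373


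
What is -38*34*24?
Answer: -31008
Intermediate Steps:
-38*34*24 = -1292*24 = -31008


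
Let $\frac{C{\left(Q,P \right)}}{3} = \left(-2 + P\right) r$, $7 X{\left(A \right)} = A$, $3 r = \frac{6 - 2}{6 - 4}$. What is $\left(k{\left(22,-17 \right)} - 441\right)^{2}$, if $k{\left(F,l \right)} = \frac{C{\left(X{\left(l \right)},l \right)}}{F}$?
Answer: $\frac{23716900}{121} \approx 1.9601 \cdot 10^{5}$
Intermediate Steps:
$r = \frac{2}{3}$ ($r = \frac{\left(6 - 2\right) \frac{1}{6 - 4}}{3} = \frac{4 \cdot \frac{1}{2}}{3} = \frac{1}{3} \cdot 2 = \frac{2}{3} \approx 0.66667$)
$X{\left(A \right)} = \frac{A}{7}$
$C{\left(Q,P \right)} = -4 + 2 P$ ($C{\left(Q,P \right)} = 3 \left(-2 + P\right) \frac{2}{3} = 3 \left(- \frac{4}{3} + \frac{2 P}{3}\right) = -4 + 2 P$)
$k{\left(F,l \right)} = \frac{-4 + 2 l}{F}$
$\left(k{\left(22,-17 \right)} - 441\right)^{2} = \left(\frac{2 \left(-2 - 17\right)}{22} - 441\right)^{2} = \left(2 \cdot \frac{1}{22} \left(-19\right) - 441\right)^{2} = \left(- \frac{19}{11} - 441\right)^{2} = \left(- \frac{4870}{11}\right)^{2} = \frac{23716900}{121}$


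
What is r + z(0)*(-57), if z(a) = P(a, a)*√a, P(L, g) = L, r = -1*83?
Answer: -83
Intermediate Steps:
r = -83
z(a) = a^(3/2) (z(a) = a*√a = a^(3/2))
r + z(0)*(-57) = -83 + 0^(3/2)*(-57) = -83 + 0*(-57) = -83 + 0 = -83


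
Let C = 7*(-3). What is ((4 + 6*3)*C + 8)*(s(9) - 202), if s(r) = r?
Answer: 87622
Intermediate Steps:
C = -21
((4 + 6*3)*C + 8)*(s(9) - 202) = ((4 + 6*3)*(-21) + 8)*(9 - 202) = ((4 + 18)*(-21) + 8)*(-193) = (22*(-21) + 8)*(-193) = (-462 + 8)*(-193) = -454*(-193) = 87622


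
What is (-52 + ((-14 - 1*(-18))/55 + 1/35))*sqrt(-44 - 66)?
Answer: -19981*I*sqrt(110)/385 ≈ -544.32*I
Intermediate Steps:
(-52 + ((-14 - 1*(-18))/55 + 1/35))*sqrt(-44 - 66) = (-52 + ((-14 + 18)*(1/55) + 1*(1/35)))*sqrt(-110) = (-52 + (4*(1/55) + 1/35))*(I*sqrt(110)) = (-52 + (4/55 + 1/35))*(I*sqrt(110)) = (-52 + 39/385)*(I*sqrt(110)) = -19981*I*sqrt(110)/385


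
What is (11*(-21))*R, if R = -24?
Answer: 5544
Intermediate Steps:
(11*(-21))*R = (11*(-21))*(-24) = -231*(-24) = 5544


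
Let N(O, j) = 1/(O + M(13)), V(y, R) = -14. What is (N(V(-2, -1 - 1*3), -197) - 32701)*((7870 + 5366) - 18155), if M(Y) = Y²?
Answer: 24932709026/155 ≈ 1.6086e+8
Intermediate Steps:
N(O, j) = 1/(169 + O) (N(O, j) = 1/(O + 13²) = 1/(O + 169) = 1/(169 + O))
(N(V(-2, -1 - 1*3), -197) - 32701)*((7870 + 5366) - 18155) = (1/(169 - 14) - 32701)*((7870 + 5366) - 18155) = (1/155 - 32701)*(13236 - 18155) = (1/155 - 32701)*(-4919) = -5068654/155*(-4919) = 24932709026/155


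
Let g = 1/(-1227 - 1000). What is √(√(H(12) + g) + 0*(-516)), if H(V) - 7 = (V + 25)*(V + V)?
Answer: √2*2227^(¾)*498291^(¼)/2227 ≈ 5.4696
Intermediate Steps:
g = -1/2227 (g = 1/(-2227) = -1/2227 ≈ -0.00044903)
H(V) = 7 + 2*V*(25 + V) (H(V) = 7 + (V + 25)*(V + V) = 7 + (25 + V)*(2*V) = 7 + 2*V*(25 + V))
√(√(H(12) + g) + 0*(-516)) = √(√((7 + 2*12² + 50*12) - 1/2227) + 0*(-516)) = √(√((7 + 2*144 + 600) - 1/2227) + 0) = √(√((7 + 288 + 600) - 1/2227) + 0) = √(√(895 - 1/2227) + 0) = √(√(1993164/2227) + 0) = √(2*√1109694057/2227 + 0) = √(2*√1109694057/2227) = 2227^(¾)*498291^(¼)*(2227*√2)/4959529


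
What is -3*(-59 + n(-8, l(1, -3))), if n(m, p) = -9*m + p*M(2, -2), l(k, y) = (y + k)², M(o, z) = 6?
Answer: -111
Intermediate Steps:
l(k, y) = (k + y)²
n(m, p) = -9*m + 6*p (n(m, p) = -9*m + p*6 = -9*m + 6*p)
-3*(-59 + n(-8, l(1, -3))) = -3*(-59 + (-9*(-8) + 6*(1 - 3)²)) = -3*(-59 + (72 + 6*(-2)²)) = -3*(-59 + (72 + 6*4)) = -3*(-59 + (72 + 24)) = -3*(-59 + 96) = -3*37 = -111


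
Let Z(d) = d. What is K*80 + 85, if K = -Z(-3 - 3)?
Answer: 565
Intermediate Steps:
K = 6 (K = -(-3 - 3) = -1*(-6) = 6)
K*80 + 85 = 6*80 + 85 = 480 + 85 = 565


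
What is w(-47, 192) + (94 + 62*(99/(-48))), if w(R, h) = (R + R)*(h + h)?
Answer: -289039/8 ≈ -36130.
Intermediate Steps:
w(R, h) = 4*R*h (w(R, h) = (2*R)*(2*h) = 4*R*h)
w(-47, 192) + (94 + 62*(99/(-48))) = 4*(-47)*192 + (94 + 62*(99/(-48))) = -36096 + (94 + 62*(99*(-1/48))) = -36096 + (94 + 62*(-33/16)) = -36096 + (94 - 1023/8) = -36096 - 271/8 = -289039/8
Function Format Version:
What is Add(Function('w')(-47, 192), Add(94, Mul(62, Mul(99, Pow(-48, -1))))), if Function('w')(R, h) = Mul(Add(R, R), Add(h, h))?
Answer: Rational(-289039, 8) ≈ -36130.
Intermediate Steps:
Function('w')(R, h) = Mul(4, R, h) (Function('w')(R, h) = Mul(Mul(2, R), Mul(2, h)) = Mul(4, R, h))
Add(Function('w')(-47, 192), Add(94, Mul(62, Mul(99, Pow(-48, -1))))) = Add(Mul(4, -47, 192), Add(94, Mul(62, Mul(99, Pow(-48, -1))))) = Add(-36096, Add(94, Mul(62, Mul(99, Rational(-1, 48))))) = Add(-36096, Add(94, Mul(62, Rational(-33, 16)))) = Add(-36096, Add(94, Rational(-1023, 8))) = Add(-36096, Rational(-271, 8)) = Rational(-289039, 8)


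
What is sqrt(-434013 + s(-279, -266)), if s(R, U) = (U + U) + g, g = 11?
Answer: I*sqrt(434534) ≈ 659.19*I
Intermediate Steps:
s(R, U) = 11 + 2*U (s(R, U) = (U + U) + 11 = 2*U + 11 = 11 + 2*U)
sqrt(-434013 + s(-279, -266)) = sqrt(-434013 + (11 + 2*(-266))) = sqrt(-434013 + (11 - 532)) = sqrt(-434013 - 521) = sqrt(-434534) = I*sqrt(434534)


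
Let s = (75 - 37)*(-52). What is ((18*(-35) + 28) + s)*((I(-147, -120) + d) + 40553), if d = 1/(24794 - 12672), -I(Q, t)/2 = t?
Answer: -637401150883/6061 ≈ -1.0516e+8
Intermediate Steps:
I(Q, t) = -2*t
d = 1/12122 ≈ 8.2495e-5
s = -1976 (s = 38*(-52) = -1976)
((18*(-35) + 28) + s)*((I(-147, -120) + d) + 40553) = ((18*(-35) + 28) - 1976)*((-2*(-120) + 1/12122) + 40553) = ((-630 + 28) - 1976)*((240 + 1/12122) + 40553) = (-602 - 1976)*(2909281/12122 + 40553) = -2578*494492747/12122 = -637401150883/6061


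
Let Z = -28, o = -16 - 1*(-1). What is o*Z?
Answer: 420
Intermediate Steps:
o = -15 (o = -16 + 1 = -15)
o*Z = -15*(-28) = 420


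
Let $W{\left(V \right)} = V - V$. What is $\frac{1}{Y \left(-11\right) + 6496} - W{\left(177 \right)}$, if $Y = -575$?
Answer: $\frac{1}{12821} \approx 7.7997 \cdot 10^{-5}$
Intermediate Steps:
$W{\left(V \right)} = 0$
$\frac{1}{Y \left(-11\right) + 6496} - W{\left(177 \right)} = \frac{1}{\left(-575\right) \left(-11\right) + 6496} - 0 = \frac{1}{6325 + 6496} + 0 = \frac{1}{12821} + 0 = \frac{1}{12821}$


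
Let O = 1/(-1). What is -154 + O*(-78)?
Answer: -76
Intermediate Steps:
O = -1
-154 + O*(-78) = -154 - 1*(-78) = -154 + 78 = -76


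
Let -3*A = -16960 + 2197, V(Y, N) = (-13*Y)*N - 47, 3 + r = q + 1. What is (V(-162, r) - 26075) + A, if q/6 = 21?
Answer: 239943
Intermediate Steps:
q = 126 (q = 6*21 = 126)
r = 124 (r = -3 + (126 + 1) = -3 + 127 = 124)
V(Y, N) = -47 - 13*N*Y (V(Y, N) = -13*N*Y - 47 = -47 - 13*N*Y)
A = 4921 (A = -(-16960 + 2197)/3 = -⅓*(-14763) = 4921)
(V(-162, r) - 26075) + A = ((-47 - 13*124*(-162)) - 26075) + 4921 = ((-47 + 261144) - 26075) + 4921 = (261097 - 26075) + 4921 = 235022 + 4921 = 239943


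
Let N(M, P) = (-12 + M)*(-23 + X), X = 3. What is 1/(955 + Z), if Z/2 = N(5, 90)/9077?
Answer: 9077/8668815 ≈ 0.0010471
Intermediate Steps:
N(M, P) = 240 - 20*M (N(M, P) = (-12 + M)*(-23 + 3) = (-12 + M)*(-20) = 240 - 20*M)
Z = 280/9077 (Z = 2*((240 - 20*5)/9077) = 2*((240 - 100)*(1/9077)) = 2*(140*(1/9077)) = 2*(140/9077) = 280/9077 ≈ 0.030847)
1/(955 + Z) = 1/(955 + 280/9077) = 1/(8668815/9077) = 9077/8668815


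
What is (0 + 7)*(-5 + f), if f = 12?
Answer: 49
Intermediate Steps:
(0 + 7)*(-5 + f) = (0 + 7)*(-5 + 12) = 7*7 = 49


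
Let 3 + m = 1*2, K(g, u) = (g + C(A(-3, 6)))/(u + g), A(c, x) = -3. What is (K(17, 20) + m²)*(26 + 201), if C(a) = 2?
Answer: 12712/37 ≈ 343.57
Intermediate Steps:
K(g, u) = (2 + g)/(g + u) (K(g, u) = (g + 2)/(u + g) = (2 + g)/(g + u))
m = -1 (m = -3 + 1*2 = -3 + 2 = -1)
(K(17, 20) + m²)*(26 + 201) = ((2 + 17)/(17 + 20) + (-1)²)*(26 + 201) = (19/37 + 1)*227 = (56/37)*227 = 12712/37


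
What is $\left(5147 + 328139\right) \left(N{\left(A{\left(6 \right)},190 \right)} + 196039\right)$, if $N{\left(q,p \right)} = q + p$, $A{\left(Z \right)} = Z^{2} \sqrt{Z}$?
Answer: $65400378494 + 11998296 \sqrt{6} \approx 6.543 \cdot 10^{10}$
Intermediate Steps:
$A{\left(Z \right)} = Z^{\frac{5}{2}}$
$N{\left(q,p \right)} = p + q$
$\left(5147 + 328139\right) \left(N{\left(A{\left(6 \right)},190 \right)} + 196039\right) = \left(5147 + 328139\right) \left(\left(190 + 6^{\frac{5}{2}}\right) + 196039\right) = 333286 \left(\left(190 + 36 \sqrt{6}\right) + 196039\right) = 333286 \left(196229 + 36 \sqrt{6}\right) = 65400378494 + 11998296 \sqrt{6}$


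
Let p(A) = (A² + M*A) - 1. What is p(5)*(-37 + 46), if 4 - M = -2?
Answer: 486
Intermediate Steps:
M = 6 (M = 4 - 1*(-2) = 4 + 2 = 6)
p(A) = -1 + A² + 6*A (p(A) = (A² + 6*A) - 1 = -1 + A² + 6*A)
p(5)*(-37 + 46) = (-1 + 5² + 6*5)*(-37 + 46) = (-1 + 25 + 30)*9 = 54*9 = 486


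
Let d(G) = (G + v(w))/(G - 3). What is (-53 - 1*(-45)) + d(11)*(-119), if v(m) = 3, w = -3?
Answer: -865/4 ≈ -216.25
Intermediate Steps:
d(G) = (3 + G)/(-3 + G) (d(G) = (G + 3)/(G - 3) = (3 + G)/(-3 + G))
(-53 - 1*(-45)) + d(11)*(-119) = (-53 - 1*(-45)) + ((3 + 11)/(-3 + 11))*(-119) = (-53 + 45) + (14/8)*(-119) = -8 + ((⅛)*14)*(-119) = -8 + (7/4)*(-119) = -8 - 833/4 = -865/4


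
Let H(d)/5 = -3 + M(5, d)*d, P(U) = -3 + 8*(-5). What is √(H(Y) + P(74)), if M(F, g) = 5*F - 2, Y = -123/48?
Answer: 3*I*√627/4 ≈ 18.78*I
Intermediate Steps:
Y = -41/16 (Y = -123*1/48 = -41/16 ≈ -2.5625)
M(F, g) = -2 + 5*F
P(U) = -43 (P(U) = -3 - 40 = -43)
H(d) = -15 + 115*d (H(d) = 5*(-3 + (-2 + 5*5)*d) = 5*(-3 + (-2 + 25)*d) = 5*(-3 + 23*d) = -15 + 115*d)
√(H(Y) + P(74)) = √((-15 + 115*(-41/16)) - 43) = √((-15 - 4715/16) - 43) = √(-4955/16 - 43) = √(-5643/16) = 3*I*√627/4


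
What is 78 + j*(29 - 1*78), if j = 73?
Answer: -3499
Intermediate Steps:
78 + j*(29 - 1*78) = 78 + 73*(29 - 1*78) = 78 + 73*(29 - 78) = 78 + 73*(-49) = 78 - 3577 = -3499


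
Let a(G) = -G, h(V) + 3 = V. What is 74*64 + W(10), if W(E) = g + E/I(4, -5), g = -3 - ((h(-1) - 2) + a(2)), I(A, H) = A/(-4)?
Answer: 4731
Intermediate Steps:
h(V) = -3 + V
I(A, H) = -A/4 (I(A, H) = A*(-1/4) = -A/4)
g = 5 (g = -3 - (((-3 - 1) - 2) - 1*2) = -3 - ((-4 - 2) - 2) = -3 - (-6 - 2) = -3 - 1*(-8) = -3 + 8 = 5)
W(E) = 5 - E (W(E) = 5 + E/((-1/4*4)) = 5 + E/(-1) = 5 + E*(-1) = 5 - E)
74*64 + W(10) = 74*64 + (5 - 1*10) = 4736 + (5 - 10) = 4736 - 5 = 4731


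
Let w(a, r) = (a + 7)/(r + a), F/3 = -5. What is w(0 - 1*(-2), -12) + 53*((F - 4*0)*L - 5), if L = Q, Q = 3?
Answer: -26509/10 ≈ -2650.9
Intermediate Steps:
F = -15 (F = 3*(-5) = -15)
w(a, r) = (7 + a)/(a + r)
L = 3
w(0 - 1*(-2), -12) + 53*((F - 4*0)*L - 5) = (7 + (0 - 1*(-2)))/((0 - 1*(-2)) - 12) + 53*((-15 - 4*0)*3 - 5) = (7 + (0 + 2))/((0 + 2) - 12) + 53*((-15 + 0)*3 - 5) = (7 + 2)/(2 - 12) + 53*(-15*3 - 5) = 9/(-10) + 53*(-45 - 5) = -⅒*9 + 53*(-50) = -9/10 - 2650 = -26509/10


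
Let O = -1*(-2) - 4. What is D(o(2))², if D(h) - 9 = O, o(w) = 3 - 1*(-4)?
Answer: 49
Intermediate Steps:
o(w) = 7 (o(w) = 3 + 4 = 7)
O = -2 (O = 2 - 4 = -2)
D(h) = 7 (D(h) = 9 - 2 = 7)
D(o(2))² = 7² = 49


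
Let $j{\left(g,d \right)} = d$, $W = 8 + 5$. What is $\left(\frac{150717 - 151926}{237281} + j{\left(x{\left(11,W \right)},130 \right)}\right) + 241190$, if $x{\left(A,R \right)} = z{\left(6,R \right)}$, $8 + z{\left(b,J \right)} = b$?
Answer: $\frac{57260649711}{237281} \approx 2.4132 \cdot 10^{5}$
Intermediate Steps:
$z{\left(b,J \right)} = -8 + b$
$W = 13$
$x{\left(A,R \right)} = -2$ ($x{\left(A,R \right)} = -8 + 6 = -2$)
$\left(\frac{150717 - 151926}{237281} + j{\left(x{\left(11,W \right)},130 \right)}\right) + 241190 = \left(\frac{150717 - 151926}{237281} + 130\right) + 241190 = \left(\left(-1209\right) \frac{1}{237281} + 130\right) + 241190 = \left(- \frac{1209}{237281} + 130\right) + 241190 = \frac{30845321}{237281} + 241190 = \frac{57260649711}{237281}$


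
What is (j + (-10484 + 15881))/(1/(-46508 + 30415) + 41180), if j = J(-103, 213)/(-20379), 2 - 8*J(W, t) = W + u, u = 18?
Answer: 4719989016127/36014298056216 ≈ 0.13106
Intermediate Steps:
J(W, t) = -2 - W/8 (J(W, t) = ¼ - (W + 18)/8 = ¼ - (18 + W)/8 = ¼ + (-9/4 - W/8) = -2 - W/8)
j = -29/54344 (j = (-2 - ⅛*(-103))/(-20379) = (-2 + 103/8)*(-1/20379) = (87/8)*(-1/20379) = -29/54344 ≈ -0.00053364)
(j + (-10484 + 15881))/(1/(-46508 + 30415) + 41180) = (-29/54344 + (-10484 + 15881))/(1/(-46508 + 30415) + 41180) = (-29/54344 + 5397)/(1/(-16093) + 41180) = 293294539/(54344*(-1/16093 + 41180)) = 293294539/(54344*(662709739/16093)) = (293294539/54344)*(16093/662709739) = 4719989016127/36014298056216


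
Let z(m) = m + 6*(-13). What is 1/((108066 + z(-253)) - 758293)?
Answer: -1/650558 ≈ -1.5371e-6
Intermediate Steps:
z(m) = -78 + m (z(m) = m - 78 = -78 + m)
1/((108066 + z(-253)) - 758293) = 1/((108066 + (-78 - 253)) - 758293) = 1/((108066 - 331) - 758293) = 1/(107735 - 758293) = 1/(-650558) = -1/650558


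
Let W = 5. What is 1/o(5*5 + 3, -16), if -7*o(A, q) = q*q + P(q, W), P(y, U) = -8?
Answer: -7/248 ≈ -0.028226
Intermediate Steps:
o(A, q) = 8/7 - q²/7 (o(A, q) = -(q*q - 8)/7 = -(q² - 8)/7 = -(-8 + q²)/7 = 8/7 - q²/7)
1/o(5*5 + 3, -16) = 1/(8/7 - ⅐*(-16)²) = 1/(8/7 - ⅐*256) = 1/(8/7 - 256/7) = 1/(-248/7) = -7/248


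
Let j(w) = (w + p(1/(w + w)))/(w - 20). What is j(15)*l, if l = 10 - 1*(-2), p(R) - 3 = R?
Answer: -1082/25 ≈ -43.280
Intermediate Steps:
p(R) = 3 + R
j(w) = (3 + w + 1/(2*w))/(-20 + w) (j(w) = (w + (3 + 1/(w + w)))/(w - 20) = (w + (3 + 1/(2*w)))/(-20 + w) = (3 + w + 1/(2*w))/(-20 + w))
l = 12 (l = 10 + 2 = 12)
j(15)*l = ((½ + 15² + 3*15)/(15*(-20 + 15)))*12 = ((1/15)*(½ + 225 + 45)/(-5))*12 = ((1/15)*(-⅕)*(541/2))*12 = -541/150*12 = -1082/25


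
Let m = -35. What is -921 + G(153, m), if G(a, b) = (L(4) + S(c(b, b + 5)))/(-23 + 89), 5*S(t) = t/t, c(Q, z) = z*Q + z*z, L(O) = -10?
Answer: -303979/330 ≈ -921.15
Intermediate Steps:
c(Q, z) = z**2 + Q*z (c(Q, z) = Q*z + z**2 = z**2 + Q*z)
S(t) = 1/5 (S(t) = (t/t)/5 = (1/5)*1 = 1/5)
G(a, b) = -49/330 (G(a, b) = (-10 + 1/5)/(-23 + 89) = -49/5/66 = -49/5*1/66 = -49/330)
-921 + G(153, m) = -921 - 49/330 = -303979/330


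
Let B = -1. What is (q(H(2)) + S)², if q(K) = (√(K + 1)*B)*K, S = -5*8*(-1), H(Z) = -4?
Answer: 1552 + 320*I*√3 ≈ 1552.0 + 554.26*I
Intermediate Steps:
S = 40 (S = -40*(-1) = 40)
q(K) = -K*√(1 + K) (q(K) = (√(K + 1)*(-1))*K = (√(1 + K)*(-1))*K = (-√(1 + K))*K = -K*√(1 + K))
(q(H(2)) + S)² = (-1*(-4)*√(1 - 4) + 40)² = (-1*(-4)*√(-3) + 40)² = (-1*(-4)*I*√3 + 40)² = (4*I*√3 + 40)² = (40 + 4*I*√3)²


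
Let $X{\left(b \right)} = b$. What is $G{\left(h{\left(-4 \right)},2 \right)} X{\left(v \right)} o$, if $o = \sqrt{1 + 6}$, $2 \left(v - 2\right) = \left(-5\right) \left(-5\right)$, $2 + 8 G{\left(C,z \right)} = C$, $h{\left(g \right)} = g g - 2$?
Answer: $\frac{87 \sqrt{7}}{4} \approx 57.545$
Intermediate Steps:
$h{\left(g \right)} = -2 + g^{2}$ ($h{\left(g \right)} = g^{2} - 2 = -2 + g^{2}$)
$G{\left(C,z \right)} = - \frac{1}{4} + \frac{C}{8}$
$v = \frac{29}{2}$ ($v = 2 + \frac{\left(-5\right) \left(-5\right)}{2} = 2 + \frac{1}{2} \cdot 25 = 2 + \frac{25}{2} = \frac{29}{2} \approx 14.5$)
$o = \sqrt{7} \approx 2.6458$
$G{\left(h{\left(-4 \right)},2 \right)} X{\left(v \right)} o = \left(- \frac{1}{4} + \frac{-2 + \left(-4\right)^{2}}{8}\right) \frac{29}{2} \sqrt{7} = \left(- \frac{1}{4} + \frac{-2 + 16}{8}\right) \frac{29}{2} \sqrt{7} = \left(- \frac{1}{4} + \frac{1}{8} \cdot 14\right) \frac{29}{2} \sqrt{7} = \left(- \frac{1}{4} + \frac{7}{4}\right) \frac{29}{2} \sqrt{7} = \frac{3}{2} \cdot \frac{29}{2} \sqrt{7} = \frac{87 \sqrt{7}}{4}$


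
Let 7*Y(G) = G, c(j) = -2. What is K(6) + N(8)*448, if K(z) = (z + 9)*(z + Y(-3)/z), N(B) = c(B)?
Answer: -11299/14 ≈ -807.07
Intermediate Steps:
N(B) = -2
Y(G) = G/7
K(z) = (9 + z)*(z - 3/(7*z)) (K(z) = (z + 9)*(z + ((⅐)*(-3))/z) = (9 + z)*(z - 3/(7*z)))
K(6) + N(8)*448 = (-3/7 + 6² + 9*6 - 27/7/6) - 2*448 = (-3/7 + 36 + 54 - 27/7*⅙) - 896 = (-3/7 + 36 + 54 - 9/14) - 896 = 1245/14 - 896 = -11299/14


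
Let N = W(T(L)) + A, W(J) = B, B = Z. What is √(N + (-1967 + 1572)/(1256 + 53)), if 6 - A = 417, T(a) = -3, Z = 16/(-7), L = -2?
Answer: 3*I*√78741586/1309 ≈ 20.337*I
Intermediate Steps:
Z = -16/7 (Z = 16*(-⅐) = -16/7 ≈ -2.2857)
A = -411 (A = 6 - 1*417 = 6 - 417 = -411)
B = -16/7 ≈ -2.2857
W(J) = -16/7
N = -2893/7 (N = -16/7 - 411 = -2893/7 ≈ -413.29)
√(N + (-1967 + 1572)/(1256 + 53)) = √(-2893/7 + (-1967 + 1572)/(1256 + 53)) = √(-2893/7 - 395/1309) = √(-541386/1309) = 3*I*√78741586/1309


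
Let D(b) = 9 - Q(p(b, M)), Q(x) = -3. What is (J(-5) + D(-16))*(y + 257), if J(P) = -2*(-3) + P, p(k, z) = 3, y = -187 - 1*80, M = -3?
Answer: -130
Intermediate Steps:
y = -267 (y = -187 - 80 = -267)
J(P) = 6 + P
D(b) = 12 (D(b) = 9 - 1*(-3) = 9 + 3 = 12)
(J(-5) + D(-16))*(y + 257) = ((6 - 5) + 12)*(-267 + 257) = (1 + 12)*(-10) = 13*(-10) = -130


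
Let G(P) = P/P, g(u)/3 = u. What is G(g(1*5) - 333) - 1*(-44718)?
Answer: 44719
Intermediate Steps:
g(u) = 3*u
G(P) = 1
G(g(1*5) - 333) - 1*(-44718) = 1 - 1*(-44718) = 1 + 44718 = 44719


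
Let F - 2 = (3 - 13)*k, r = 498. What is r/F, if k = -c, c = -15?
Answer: -249/74 ≈ -3.3649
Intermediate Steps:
k = 15 (k = -1*(-15) = 15)
F = -148 (F = 2 + (3 - 13)*15 = 2 - 10*15 = 2 - 150 = -148)
r/F = 498/(-148) = 498*(-1/148) = -249/74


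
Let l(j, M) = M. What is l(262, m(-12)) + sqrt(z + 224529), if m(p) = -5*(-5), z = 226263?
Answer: 25 + 6*sqrt(12522) ≈ 696.41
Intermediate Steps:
m(p) = 25
l(262, m(-12)) + sqrt(z + 224529) = 25 + sqrt(226263 + 224529) = 25 + sqrt(450792) = 25 + 6*sqrt(12522)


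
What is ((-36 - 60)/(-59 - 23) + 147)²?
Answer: 36905625/1681 ≈ 21955.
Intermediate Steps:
((-36 - 60)/(-59 - 23) + 147)² = (-96/(-82) + 147)² = (-96*(-1/82) + 147)² = (48/41 + 147)² = (6075/41)² = 36905625/1681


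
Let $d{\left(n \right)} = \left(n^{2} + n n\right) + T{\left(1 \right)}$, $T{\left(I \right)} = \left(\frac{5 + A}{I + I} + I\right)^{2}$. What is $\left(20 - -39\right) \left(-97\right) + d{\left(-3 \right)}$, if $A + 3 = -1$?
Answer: $- \frac{22811}{4} \approx -5702.8$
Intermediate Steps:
$A = -4$ ($A = -3 - 1 = -4$)
$T{\left(I \right)} = \left(I + \frac{1}{2 I}\right)^{2}$ ($T{\left(I \right)} = \left(\frac{5 - 4}{I + I} + I\right)^{2} = \left(1 \frac{1}{2 I} + I\right)^{2} = \left(\frac{1}{2 I} + I\right)^{2} = \left(I + \frac{1}{2 I}\right)^{2}$)
$d{\left(n \right)} = \frac{9}{4} + 2 n^{2}$ ($d{\left(n \right)} = \left(n^{2} + n n\right) + \frac{\left(1 + 2 \cdot 1^{2}\right)^{2}}{4 \cdot 1} = \left(n^{2} + n^{2}\right) + \frac{1}{4} \cdot 1 \left(1 + 2 \cdot 1\right)^{2} = 2 n^{2} + \frac{1}{4} \cdot 1 \left(1 + 2\right)^{2} = 2 n^{2} + \frac{1}{4} \cdot 1 \cdot 3^{2} = 2 n^{2} + \frac{1}{4} \cdot 1 \cdot 9 = 2 n^{2} + \frac{9}{4} = \frac{9}{4} + 2 n^{2}$)
$\left(20 - -39\right) \left(-97\right) + d{\left(-3 \right)} = \left(20 - -39\right) \left(-97\right) + \left(\frac{9}{4} + 2 \left(-3\right)^{2}\right) = \left(20 + 39\right) \left(-97\right) + \left(\frac{9}{4} + 2 \cdot 9\right) = 59 \left(-97\right) + \left(\frac{9}{4} + 18\right) = -5723 + \frac{81}{4} = - \frac{22811}{4}$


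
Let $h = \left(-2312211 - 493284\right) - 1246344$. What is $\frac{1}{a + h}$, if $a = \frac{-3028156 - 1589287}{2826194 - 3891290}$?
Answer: $- \frac{1065096}{4315592894101} \approx -2.468 \cdot 10^{-7}$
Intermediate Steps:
$h = -4051839$ ($h = -2805495 - 1246344 = -4051839$)
$a = \frac{4617443}{1065096}$ ($a = - \frac{4617443}{-1065096} = \left(-4617443\right) \left(- \frac{1}{1065096}\right) = \frac{4617443}{1065096} \approx 4.3352$)
$\frac{1}{a + h} = \frac{1}{\frac{4617443}{1065096} - 4051839} = \frac{1}{- \frac{4315592894101}{1065096}} = - \frac{1065096}{4315592894101}$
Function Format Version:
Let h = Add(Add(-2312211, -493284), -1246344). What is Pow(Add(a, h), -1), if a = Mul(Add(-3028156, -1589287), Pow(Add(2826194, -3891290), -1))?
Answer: Rational(-1065096, 4315592894101) ≈ -2.4680e-7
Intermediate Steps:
h = -4051839 (h = Add(-2805495, -1246344) = -4051839)
a = Rational(4617443, 1065096) (a = Mul(-4617443, Pow(-1065096, -1)) = Mul(-4617443, Rational(-1, 1065096)) = Rational(4617443, 1065096) ≈ 4.3352)
Pow(Add(a, h), -1) = Pow(Add(Rational(4617443, 1065096), -4051839), -1) = Pow(Rational(-4315592894101, 1065096), -1) = Rational(-1065096, 4315592894101)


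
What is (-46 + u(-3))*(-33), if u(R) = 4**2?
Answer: 990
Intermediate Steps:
u(R) = 16
(-46 + u(-3))*(-33) = (-46 + 16)*(-33) = -30*(-33) = 990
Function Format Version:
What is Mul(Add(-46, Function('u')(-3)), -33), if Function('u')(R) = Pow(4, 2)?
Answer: 990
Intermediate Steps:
Function('u')(R) = 16
Mul(Add(-46, Function('u')(-3)), -33) = Mul(Add(-46, 16), -33) = Mul(-30, -33) = 990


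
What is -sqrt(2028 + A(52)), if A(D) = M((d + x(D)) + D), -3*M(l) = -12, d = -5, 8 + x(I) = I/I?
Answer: -4*sqrt(127) ≈ -45.078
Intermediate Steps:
x(I) = -7 (x(I) = -8 + I/I = -8 + 1 = -7)
M(l) = 4 (M(l) = -1/3*(-12) = 4)
A(D) = 4
-sqrt(2028 + A(52)) = -sqrt(2028 + 4) = -sqrt(2032) = -4*sqrt(127)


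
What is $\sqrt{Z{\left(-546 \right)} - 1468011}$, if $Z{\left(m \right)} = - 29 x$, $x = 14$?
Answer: $i \sqrt{1468417} \approx 1211.8 i$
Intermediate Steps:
$Z{\left(m \right)} = -406$ ($Z{\left(m \right)} = \left(-29\right) 14 = -406$)
$\sqrt{Z{\left(-546 \right)} - 1468011} = \sqrt{-406 - 1468011} = \sqrt{-1468417} = i \sqrt{1468417}$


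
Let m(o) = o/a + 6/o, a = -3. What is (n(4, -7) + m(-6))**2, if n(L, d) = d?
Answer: 36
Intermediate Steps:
m(o) = 6/o - o/3 (m(o) = o/(-3) + 6/o = o*(-1/3) + 6/o = -o/3 + 6/o = 6/o - o/3)
(n(4, -7) + m(-6))**2 = (-7 + (6/(-6) - 1/3*(-6)))**2 = (-7 + (6*(-1/6) + 2))**2 = (-7 + (-1 + 2))**2 = (-7 + 1)**2 = (-6)**2 = 36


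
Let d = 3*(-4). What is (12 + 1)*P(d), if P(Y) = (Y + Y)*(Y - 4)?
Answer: 4992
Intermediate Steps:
d = -12
P(Y) = 2*Y*(-4 + Y) (P(Y) = (2*Y)*(-4 + Y) = 2*Y*(-4 + Y))
(12 + 1)*P(d) = (12 + 1)*(2*(-12)*(-4 - 12)) = 13*(2*(-12)*(-16)) = 13*384 = 4992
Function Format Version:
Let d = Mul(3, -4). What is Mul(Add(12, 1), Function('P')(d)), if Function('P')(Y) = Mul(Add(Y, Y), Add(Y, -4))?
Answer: 4992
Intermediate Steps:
d = -12
Function('P')(Y) = Mul(2, Y, Add(-4, Y)) (Function('P')(Y) = Mul(Mul(2, Y), Add(-4, Y)) = Mul(2, Y, Add(-4, Y)))
Mul(Add(12, 1), Function('P')(d)) = Mul(Add(12, 1), Mul(2, -12, Add(-4, -12))) = Mul(13, Mul(2, -12, -16)) = Mul(13, 384) = 4992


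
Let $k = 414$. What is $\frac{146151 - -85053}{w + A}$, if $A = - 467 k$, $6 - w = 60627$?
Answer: $- \frac{77068}{84653} \approx -0.9104$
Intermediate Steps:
$w = -60621$ ($w = 6 - 60627 = -60621$)
$A = -193338$ ($A = \left(-467\right) 414 = -193338$)
$\frac{146151 - -85053}{w + A} = \frac{146151 - -85053}{-60621 - 193338} = \frac{146151 + \left(-156595 + 241648\right)}{-253959} = \left(146151 + 85053\right) \left(- \frac{1}{253959}\right) = 231204 \left(- \frac{1}{253959}\right) = - \frac{77068}{84653}$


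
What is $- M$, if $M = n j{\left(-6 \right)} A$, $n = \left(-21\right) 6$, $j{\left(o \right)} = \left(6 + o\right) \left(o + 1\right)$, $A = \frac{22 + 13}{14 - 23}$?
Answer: $0$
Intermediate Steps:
$A = - \frac{35}{9}$ ($A = \frac{35}{-9} = 35 \left(- \frac{1}{9}\right) = - \frac{35}{9} \approx -3.8889$)
$j{\left(o \right)} = \left(1 + o\right) \left(6 + o\right)$ ($j{\left(o \right)} = \left(6 + o\right) \left(1 + o\right) = \left(1 + o\right) \left(6 + o\right)$)
$n = -126$
$M = 0$ ($M = - 126 \left(6 + \left(-6\right)^{2} + 7 \left(-6\right)\right) \left(- \frac{35}{9}\right) = - 126 \left(6 + 36 - 42\right) \left(- \frac{35}{9}\right) = \left(-126\right) 0 \left(- \frac{35}{9}\right) = 0 \left(- \frac{35}{9}\right) = 0$)
$- M = \left(-1\right) 0 = 0$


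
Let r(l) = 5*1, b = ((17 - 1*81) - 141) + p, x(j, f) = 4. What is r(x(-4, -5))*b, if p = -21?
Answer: -1130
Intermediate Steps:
b = -226 (b = ((17 - 1*81) - 141) - 21 = ((17 - 81) - 141) - 21 = (-64 - 141) - 21 = -205 - 21 = -226)
r(l) = 5
r(x(-4, -5))*b = 5*(-226) = -1130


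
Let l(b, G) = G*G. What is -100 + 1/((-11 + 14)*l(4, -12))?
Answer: -43199/432 ≈ -99.998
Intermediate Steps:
l(b, G) = G²
-100 + 1/((-11 + 14)*l(4, -12)) = -100 + 1/((-11 + 14)*((-12)²)) = -100 + 1/(3*144) = -100 + (⅓)*(1/144) = -100 + 1/432 = -43199/432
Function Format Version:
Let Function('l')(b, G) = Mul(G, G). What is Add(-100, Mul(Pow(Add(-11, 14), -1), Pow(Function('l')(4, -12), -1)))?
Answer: Rational(-43199, 432) ≈ -99.998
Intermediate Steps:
Function('l')(b, G) = Pow(G, 2)
Add(-100, Mul(Pow(Add(-11, 14), -1), Pow(Function('l')(4, -12), -1))) = Add(-100, Mul(Pow(Add(-11, 14), -1), Pow(Pow(-12, 2), -1))) = Add(-100, Mul(Pow(3, -1), Pow(144, -1))) = Add(-100, Mul(Rational(1, 3), Rational(1, 144))) = Add(-100, Rational(1, 432)) = Rational(-43199, 432)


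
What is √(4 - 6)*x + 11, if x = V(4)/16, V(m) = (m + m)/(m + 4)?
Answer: 11 + I*√2/16 ≈ 11.0 + 0.088388*I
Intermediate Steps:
V(m) = 2*m/(4 + m) (V(m) = (2*m)/(4 + m) = 2*m/(4 + m))
x = 1/16 (x = (2*4/(4 + 4))/16 = (2*4/8)*(1/16) = (2*4*(⅛))*(1/16) = 1*(1/16) = 1/16 ≈ 0.062500)
√(4 - 6)*x + 11 = √(4 - 6)*(1/16) + 11 = √(-2)*(1/16) + 11 = (I*√2)*(1/16) + 11 = I*√2/16 + 11 = 11 + I*√2/16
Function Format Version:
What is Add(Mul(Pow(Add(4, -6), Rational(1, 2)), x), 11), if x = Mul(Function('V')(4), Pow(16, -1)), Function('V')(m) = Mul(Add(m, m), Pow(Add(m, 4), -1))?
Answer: Add(11, Mul(Rational(1, 16), I, Pow(2, Rational(1, 2)))) ≈ Add(11.000, Mul(0.088388, I))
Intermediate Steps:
Function('V')(m) = Mul(2, m, Pow(Add(4, m), -1)) (Function('V')(m) = Mul(Mul(2, m), Pow(Add(4, m), -1)) = Mul(2, m, Pow(Add(4, m), -1)))
x = Rational(1, 16) (x = Mul(Mul(2, 4, Pow(Add(4, 4), -1)), Pow(16, -1)) = Mul(Mul(2, 4, Pow(8, -1)), Rational(1, 16)) = Mul(Mul(2, 4, Rational(1, 8)), Rational(1, 16)) = Mul(1, Rational(1, 16)) = Rational(1, 16) ≈ 0.062500)
Add(Mul(Pow(Add(4, -6), Rational(1, 2)), x), 11) = Add(Mul(Pow(Add(4, -6), Rational(1, 2)), Rational(1, 16)), 11) = Add(Mul(Pow(-2, Rational(1, 2)), Rational(1, 16)), 11) = Add(Mul(Mul(I, Pow(2, Rational(1, 2))), Rational(1, 16)), 11) = Add(Mul(Rational(1, 16), I, Pow(2, Rational(1, 2))), 11) = Add(11, Mul(Rational(1, 16), I, Pow(2, Rational(1, 2))))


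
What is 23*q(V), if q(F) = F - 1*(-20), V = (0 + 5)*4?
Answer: 920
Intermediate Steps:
V = 20 (V = 5*4 = 20)
q(F) = 20 + F (q(F) = F + 20 = 20 + F)
23*q(V) = 23*(20 + 20) = 23*40 = 920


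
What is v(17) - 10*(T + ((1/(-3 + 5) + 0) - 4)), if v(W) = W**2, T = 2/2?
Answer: 314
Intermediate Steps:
T = 1 (T = 2*(1/2) = 1)
v(17) - 10*(T + ((1/(-3 + 5) + 0) - 4)) = 17**2 - 10*(1 + ((1/(-3 + 5) + 0) - 4)) = 289 - 10*(1 + ((1/2 + 0) - 4)) = 289 - 10*(1 + (1/2 - 4)) = 289 - 10*(1 - 7/2) = 289 - 10*(-5)/2 = 289 - 1*(-25) = 289 + 25 = 314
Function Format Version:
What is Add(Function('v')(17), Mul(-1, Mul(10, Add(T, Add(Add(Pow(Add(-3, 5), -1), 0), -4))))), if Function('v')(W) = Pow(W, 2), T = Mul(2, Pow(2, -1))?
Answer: 314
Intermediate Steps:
T = 1 (T = Mul(2, Rational(1, 2)) = 1)
Add(Function('v')(17), Mul(-1, Mul(10, Add(T, Add(Add(Pow(Add(-3, 5), -1), 0), -4))))) = Add(Pow(17, 2), Mul(-1, Mul(10, Add(1, Add(Add(Pow(Add(-3, 5), -1), 0), -4))))) = Add(289, Mul(-1, Mul(10, Add(1, Add(Add(Pow(2, -1), 0), -4))))) = Add(289, Mul(-1, Mul(10, Add(1, Add(Add(Rational(1, 2), 0), -4))))) = Add(289, Mul(-1, Mul(10, Add(1, Add(Rational(1, 2), -4))))) = Add(289, Mul(-1, Mul(10, Add(1, Rational(-7, 2))))) = Add(289, Mul(-1, Mul(10, Rational(-5, 2)))) = Add(289, Mul(-1, -25)) = Add(289, 25) = 314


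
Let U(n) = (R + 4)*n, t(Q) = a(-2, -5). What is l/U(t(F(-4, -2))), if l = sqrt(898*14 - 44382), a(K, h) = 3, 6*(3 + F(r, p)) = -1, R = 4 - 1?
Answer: I*sqrt(31810)/21 ≈ 8.493*I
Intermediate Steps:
R = 3
F(r, p) = -19/6 (F(r, p) = -3 + (1/6)*(-1) = -3 - 1/6 = -19/6)
t(Q) = 3
l = I*sqrt(31810) (l = sqrt(12572 - 44382) = sqrt(-31810) = I*sqrt(31810) ≈ 178.35*I)
U(n) = 7*n (U(n) = (3 + 4)*n = 7*n)
l/U(t(F(-4, -2))) = (I*sqrt(31810))/((7*3)) = (I*sqrt(31810))/21 = (I*sqrt(31810))*(1/21) = I*sqrt(31810)/21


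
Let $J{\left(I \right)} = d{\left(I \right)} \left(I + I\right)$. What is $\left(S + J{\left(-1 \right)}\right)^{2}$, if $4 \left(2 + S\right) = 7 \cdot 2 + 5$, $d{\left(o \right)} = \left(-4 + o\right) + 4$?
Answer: $\frac{361}{16} \approx 22.563$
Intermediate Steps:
$d{\left(o \right)} = o$
$J{\left(I \right)} = 2 I^{2}$ ($J{\left(I \right)} = I \left(I + I\right) = I 2 I = 2 I^{2}$)
$S = \frac{11}{4}$ ($S = -2 + \frac{7 \cdot 2 + 5}{4} = -2 + \frac{14 + 5}{4} = -2 + \frac{1}{4} \cdot 19 = -2 + \frac{19}{4} = \frac{11}{4} \approx 2.75$)
$\left(S + J{\left(-1 \right)}\right)^{2} = \left(\frac{11}{4} + 2 \left(-1\right)^{2}\right)^{2} = \left(\frac{11}{4} + 2 \cdot 1\right)^{2} = \left(\frac{11}{4} + 2\right)^{2} = \left(\frac{19}{4}\right)^{2} = \frac{361}{16}$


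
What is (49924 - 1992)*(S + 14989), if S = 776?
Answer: 755647980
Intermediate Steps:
(49924 - 1992)*(S + 14989) = (49924 - 1992)*(776 + 14989) = 47932*15765 = 755647980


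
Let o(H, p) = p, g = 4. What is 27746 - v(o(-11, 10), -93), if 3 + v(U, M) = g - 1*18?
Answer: 27763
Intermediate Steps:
v(U, M) = -17 (v(U, M) = -3 + (4 - 1*18) = -3 + (4 - 18) = -3 - 14 = -17)
27746 - v(o(-11, 10), -93) = 27746 - 1*(-17) = 27746 + 17 = 27763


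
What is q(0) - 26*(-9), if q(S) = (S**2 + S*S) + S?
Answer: 234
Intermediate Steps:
q(S) = S + 2*S**2 (q(S) = (S**2 + S**2) + S = 2*S**2 + S = S + 2*S**2)
q(0) - 26*(-9) = 0*(1 + 2*0) - 26*(-9) = 0*(1 + 0) + 234 = 0*1 + 234 = 0 + 234 = 234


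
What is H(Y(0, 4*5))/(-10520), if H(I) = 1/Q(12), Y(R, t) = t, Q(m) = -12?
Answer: 1/126240 ≈ 7.9214e-6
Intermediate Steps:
H(I) = -1/12 (H(I) = 1/(-12) = -1/12)
H(Y(0, 4*5))/(-10520) = -1/12/(-10520) = -1/12*(-1/10520) = 1/126240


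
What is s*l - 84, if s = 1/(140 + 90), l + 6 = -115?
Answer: -19441/230 ≈ -84.526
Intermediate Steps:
l = -121 (l = -6 - 115 = -121)
s = 1/230 ≈ 0.0043478
s*l - 84 = (1/230)*(-121) - 84 = -121/230 - 84 = -19441/230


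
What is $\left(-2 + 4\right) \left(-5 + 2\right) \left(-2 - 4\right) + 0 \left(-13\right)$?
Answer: $36$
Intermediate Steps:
$\left(-2 + 4\right) \left(-5 + 2\right) \left(-2 - 4\right) + 0 \left(-13\right) = 2 \left(-3\right) \left(-6\right) + 0 = \left(-6\right) \left(-6\right) + 0 = 36 + 0 = 36$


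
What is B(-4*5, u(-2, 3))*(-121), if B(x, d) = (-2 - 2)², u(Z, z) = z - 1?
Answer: -1936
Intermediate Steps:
u(Z, z) = -1 + z
B(x, d) = 16 (B(x, d) = (-4)² = 16)
B(-4*5, u(-2, 3))*(-121) = 16*(-121) = -1936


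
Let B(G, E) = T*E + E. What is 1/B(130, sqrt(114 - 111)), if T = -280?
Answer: -sqrt(3)/837 ≈ -0.0020694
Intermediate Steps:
B(G, E) = -279*E (B(G, E) = -280*E + E = -279*E)
1/B(130, sqrt(114 - 111)) = 1/(-279*sqrt(114 - 111)) = 1/(-279*sqrt(3)) = -sqrt(3)/837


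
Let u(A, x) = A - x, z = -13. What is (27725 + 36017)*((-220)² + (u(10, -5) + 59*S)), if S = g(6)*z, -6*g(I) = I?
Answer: 3134959044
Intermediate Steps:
g(I) = -I/6
S = 13 (S = -⅙*6*(-13) = -1*(-13) = 13)
(27725 + 36017)*((-220)² + (u(10, -5) + 59*S)) = (27725 + 36017)*((-220)² + ((10 - 1*(-5)) + 59*13)) = 63742*(48400 + ((10 + 5) + 767)) = 63742*(48400 + (15 + 767)) = 63742*(48400 + 782) = 63742*49182 = 3134959044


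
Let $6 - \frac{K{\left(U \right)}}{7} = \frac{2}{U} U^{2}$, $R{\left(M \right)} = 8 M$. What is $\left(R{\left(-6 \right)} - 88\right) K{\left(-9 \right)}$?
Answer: $-22848$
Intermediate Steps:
$K{\left(U \right)} = 42 - 14 U$ ($K{\left(U \right)} = 42 - 7 \frac{2}{U} U^{2} = 42 - 7 \cdot 2 U = 42 - 14 U$)
$\left(R{\left(-6 \right)} - 88\right) K{\left(-9 \right)} = \left(8 \left(-6\right) - 88\right) \left(42 - -126\right) = \left(-48 - 88\right) \left(42 + 126\right) = \left(-136\right) 168 = -22848$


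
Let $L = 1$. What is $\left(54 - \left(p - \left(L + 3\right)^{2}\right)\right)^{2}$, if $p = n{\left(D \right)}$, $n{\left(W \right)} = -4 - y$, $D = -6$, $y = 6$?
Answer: $6400$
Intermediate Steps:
$n{\left(W \right)} = -10$ ($n{\left(W \right)} = -4 - 6 = -10$)
$p = -10$
$\left(54 - \left(p - \left(L + 3\right)^{2}\right)\right)^{2} = \left(54 - \left(-10 - \left(1 + 3\right)^{2}\right)\right)^{2} = \left(54 + \left(4^{2} + 10\right)\right)^{2} = \left(54 + \left(16 + 10\right)\right)^{2} = \left(54 + 26\right)^{2} = 80^{2} = 6400$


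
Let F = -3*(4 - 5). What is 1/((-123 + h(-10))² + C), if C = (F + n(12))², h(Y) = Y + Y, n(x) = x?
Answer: 1/20674 ≈ 4.8370e-5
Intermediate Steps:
F = 3 (F = -3*(-1) = 3)
h(Y) = 2*Y
C = 225 (C = (3 + 12)² = 15² = 225)
1/((-123 + h(-10))² + C) = 1/((-123 + 2*(-10))² + 225) = 1/((-123 - 20)² + 225) = 1/((-143)² + 225) = 1/(20449 + 225) = 1/20674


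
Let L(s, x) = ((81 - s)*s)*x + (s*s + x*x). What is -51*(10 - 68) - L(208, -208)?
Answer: -5578098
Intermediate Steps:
L(s, x) = s**2 + x**2 + s*x*(81 - s) (L(s, x) = (s*(81 - s))*x + (s**2 + x**2) = s*x*(81 - s) + (s**2 + x**2) = s**2 + x**2 + s*x*(81 - s))
-51*(10 - 68) - L(208, -208) = -51*(10 - 68) - (208**2 + (-208)**2 - 1*(-208)*208**2 + 81*208*(-208)) = -51*(-58) - (43264 + 43264 - 1*(-208)*43264 - 3504384) = 2958 - (43264 + 43264 + 8998912 - 3504384) = 2958 - 1*5581056 = 2958 - 5581056 = -5578098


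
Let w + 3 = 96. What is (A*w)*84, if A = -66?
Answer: -515592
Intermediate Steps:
w = 93 (w = -3 + 96 = 93)
(A*w)*84 = -66*93*84 = -6138*84 = -515592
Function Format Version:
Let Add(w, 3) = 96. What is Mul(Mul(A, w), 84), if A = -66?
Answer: -515592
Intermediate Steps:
w = 93 (w = Add(-3, 96) = 93)
Mul(Mul(A, w), 84) = Mul(Mul(-66, 93), 84) = Mul(-6138, 84) = -515592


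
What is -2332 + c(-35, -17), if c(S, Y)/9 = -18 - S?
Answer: -2179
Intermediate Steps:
c(S, Y) = -162 - 9*S (c(S, Y) = 9*(-18 - S) = -162 - 9*S)
-2332 + c(-35, -17) = -2332 + (-162 - 9*(-35)) = -2332 + (-162 + 315) = -2332 + 153 = -2179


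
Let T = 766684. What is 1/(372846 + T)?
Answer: 1/1139530 ≈ 8.7756e-7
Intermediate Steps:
1/(372846 + T) = 1/(372846 + 766684) = 1/1139530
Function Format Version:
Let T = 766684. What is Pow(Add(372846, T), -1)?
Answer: Rational(1, 1139530) ≈ 8.7756e-7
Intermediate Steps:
Pow(Add(372846, T), -1) = Pow(Add(372846, 766684), -1) = Pow(1139530, -1) = Rational(1, 1139530)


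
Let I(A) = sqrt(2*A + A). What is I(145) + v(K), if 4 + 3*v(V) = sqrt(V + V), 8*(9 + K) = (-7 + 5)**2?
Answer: -4/3 + sqrt(435) + I*sqrt(17)/3 ≈ 19.523 + 1.3744*I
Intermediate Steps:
K = -17/2 (K = -9 + (-7 + 5)**2/8 = -9 + (1/8)*(-2)**2 = -9 + (1/8)*4 = -9 + 1/2 = -17/2 ≈ -8.5000)
v(V) = -4/3 + sqrt(2)*sqrt(V)/3 (v(V) = -4/3 + sqrt(V + V)/3 = -4/3 + sqrt(2*V)/3 = -4/3 + (sqrt(2)*sqrt(V))/3 = -4/3 + sqrt(2)*sqrt(V)/3)
I(A) = sqrt(3)*sqrt(A) (I(A) = sqrt(3*A) = sqrt(3)*sqrt(A))
I(145) + v(K) = sqrt(3)*sqrt(145) + (-4/3 + sqrt(2)*sqrt(-17/2)/3) = sqrt(435) + (-4/3 + sqrt(2)*(I*sqrt(34)/2)/3) = sqrt(435) + (-4/3 + I*sqrt(17)/3) = -4/3 + sqrt(435) + I*sqrt(17)/3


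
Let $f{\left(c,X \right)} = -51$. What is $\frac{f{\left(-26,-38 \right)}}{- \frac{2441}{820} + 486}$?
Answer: $- \frac{41820}{396079} \approx -0.10558$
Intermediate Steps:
$\frac{f{\left(-26,-38 \right)}}{- \frac{2441}{820} + 486} = - \frac{51}{- \frac{2441}{820} + 486} = - \frac{51}{\frac{396079}{820}} = \left(-51\right) \frac{820}{396079} = - \frac{41820}{396079}$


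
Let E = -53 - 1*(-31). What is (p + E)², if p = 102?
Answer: 6400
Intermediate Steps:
E = -22 (E = -53 + 31 = -22)
(p + E)² = (102 - 22)² = 80² = 6400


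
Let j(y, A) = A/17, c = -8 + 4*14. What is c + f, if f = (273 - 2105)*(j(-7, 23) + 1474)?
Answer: -45947576/17 ≈ -2.7028e+6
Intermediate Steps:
c = 48 (c = -8 + 56 = 48)
j(y, A) = A/17 (j(y, A) = A*(1/17) = A/17)
f = -45948392/17 (f = (273 - 2105)*((1/17)*23 + 1474) = -1832*(23/17 + 1474) = -1832*25081/17 = -45948392/17 ≈ -2.7028e+6)
c + f = 48 - 45948392/17 = -45947576/17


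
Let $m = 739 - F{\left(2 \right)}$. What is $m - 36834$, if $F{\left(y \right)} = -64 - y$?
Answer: $-36029$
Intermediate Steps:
$m = 805$ ($m = 739 - \left(-64 - 2\right) = 739 - -66 = 739 + 66 = 805$)
$m - 36834 = 805 - 36834 = -36029$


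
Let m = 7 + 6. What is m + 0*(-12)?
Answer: 13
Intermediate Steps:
m = 13
m + 0*(-12) = 13 + 0*(-12) = 13 + 0 = 13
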